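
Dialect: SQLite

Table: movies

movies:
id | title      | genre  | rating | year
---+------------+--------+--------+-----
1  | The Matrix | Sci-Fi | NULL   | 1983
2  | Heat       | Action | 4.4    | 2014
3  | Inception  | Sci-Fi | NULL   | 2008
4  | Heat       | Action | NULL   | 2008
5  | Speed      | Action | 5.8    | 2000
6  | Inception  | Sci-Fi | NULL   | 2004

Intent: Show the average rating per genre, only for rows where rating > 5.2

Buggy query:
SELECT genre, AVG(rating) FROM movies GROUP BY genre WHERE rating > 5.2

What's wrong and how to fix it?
Bug: WHERE cannot follow GROUP BY

Fix: Place WHERE between FROM and GROUP BY

Corrected query:
SELECT genre, AVG(rating) FROM movies WHERE rating > 5.2 GROUP BY genre

Result:
genre  | AVG(rating)
-------+------------
Action | 5.8        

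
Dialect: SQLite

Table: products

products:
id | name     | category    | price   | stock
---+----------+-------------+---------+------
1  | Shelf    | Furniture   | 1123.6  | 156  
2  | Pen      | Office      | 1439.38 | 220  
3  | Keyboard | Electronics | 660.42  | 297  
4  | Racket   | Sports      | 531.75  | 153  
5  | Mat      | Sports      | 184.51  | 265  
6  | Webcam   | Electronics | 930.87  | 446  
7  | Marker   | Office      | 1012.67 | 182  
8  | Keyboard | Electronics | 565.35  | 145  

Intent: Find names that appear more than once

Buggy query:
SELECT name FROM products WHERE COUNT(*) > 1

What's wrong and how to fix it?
Bug: WHERE can't reference COUNT(*); aggregates are computed after WHERE

Fix: GROUP BY name, then filter groups with HAVING COUNT(*) > 1

Corrected query:
SELECT name FROM products GROUP BY name HAVING COUNT(*) > 1

Result:
name    
--------
Keyboard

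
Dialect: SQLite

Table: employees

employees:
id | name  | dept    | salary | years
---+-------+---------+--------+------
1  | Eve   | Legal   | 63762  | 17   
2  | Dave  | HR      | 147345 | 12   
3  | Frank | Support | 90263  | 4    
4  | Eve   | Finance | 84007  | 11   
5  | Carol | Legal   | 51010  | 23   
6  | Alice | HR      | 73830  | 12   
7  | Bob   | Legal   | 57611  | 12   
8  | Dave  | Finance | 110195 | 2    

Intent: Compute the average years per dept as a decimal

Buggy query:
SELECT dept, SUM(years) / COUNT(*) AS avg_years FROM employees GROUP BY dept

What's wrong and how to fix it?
Bug: SUM(years) and COUNT(*) are both integers; the division truncates the fractional part

Fix: Cast one side to REAL so the division keeps the fractional part

Corrected query:
SELECT dept, SUM(years) * 1.0 / COUNT(*) AS avg_years FROM employees GROUP BY dept

Result:
dept    | avg_years
--------+----------
Finance | 6.5      
HR      | 12       
Legal   | 17.333333
Support | 4        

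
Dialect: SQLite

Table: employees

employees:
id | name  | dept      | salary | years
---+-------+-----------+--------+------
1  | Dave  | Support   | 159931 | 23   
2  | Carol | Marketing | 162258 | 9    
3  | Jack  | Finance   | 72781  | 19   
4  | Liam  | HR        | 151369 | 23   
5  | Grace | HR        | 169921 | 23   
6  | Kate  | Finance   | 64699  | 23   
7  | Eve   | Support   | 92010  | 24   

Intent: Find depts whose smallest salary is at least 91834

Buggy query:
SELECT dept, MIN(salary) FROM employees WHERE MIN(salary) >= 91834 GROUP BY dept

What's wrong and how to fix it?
Bug: Aggregates like MIN are computed per group after WHERE runs

Fix: Use HAVING for the per-group MIN condition

Corrected query:
SELECT dept, MIN(salary) FROM employees GROUP BY dept HAVING MIN(salary) >= 91834

Result:
dept      | MIN(salary)
----------+------------
HR        | 151369     
Marketing | 162258     
Support   | 92010      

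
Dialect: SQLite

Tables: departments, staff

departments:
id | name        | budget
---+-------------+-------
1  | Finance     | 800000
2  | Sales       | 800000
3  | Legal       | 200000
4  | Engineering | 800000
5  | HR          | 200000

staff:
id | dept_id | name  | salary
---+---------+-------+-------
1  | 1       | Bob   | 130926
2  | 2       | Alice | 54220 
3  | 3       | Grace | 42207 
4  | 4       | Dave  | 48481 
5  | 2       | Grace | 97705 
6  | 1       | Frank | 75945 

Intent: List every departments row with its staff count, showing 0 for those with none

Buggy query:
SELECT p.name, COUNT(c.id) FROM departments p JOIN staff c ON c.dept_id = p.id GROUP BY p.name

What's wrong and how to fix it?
Bug: An inner join excludes parents with zero children

Fix: Switch to LEFT JOIN to retain unmatched parent rows

Corrected query:
SELECT p.name, COUNT(c.id) FROM departments p LEFT JOIN staff c ON c.dept_id = p.id GROUP BY p.name

Result:
name        | COUNT(c.id)
------------+------------
Engineering | 1          
Finance     | 2          
HR          | 0          
Legal       | 1          
Sales       | 2          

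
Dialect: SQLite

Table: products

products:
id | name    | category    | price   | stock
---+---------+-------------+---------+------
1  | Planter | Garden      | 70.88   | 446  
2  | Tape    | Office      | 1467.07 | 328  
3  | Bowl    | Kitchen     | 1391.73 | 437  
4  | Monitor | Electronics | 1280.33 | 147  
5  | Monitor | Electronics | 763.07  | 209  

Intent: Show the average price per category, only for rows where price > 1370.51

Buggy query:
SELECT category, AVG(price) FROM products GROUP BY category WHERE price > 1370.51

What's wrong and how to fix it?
Bug: WHERE cannot follow GROUP BY

Fix: Place WHERE between FROM and GROUP BY

Corrected query:
SELECT category, AVG(price) FROM products WHERE price > 1370.51 GROUP BY category

Result:
category | AVG(price)
---------+-----------
Kitchen  | 1391.73   
Office   | 1467.07   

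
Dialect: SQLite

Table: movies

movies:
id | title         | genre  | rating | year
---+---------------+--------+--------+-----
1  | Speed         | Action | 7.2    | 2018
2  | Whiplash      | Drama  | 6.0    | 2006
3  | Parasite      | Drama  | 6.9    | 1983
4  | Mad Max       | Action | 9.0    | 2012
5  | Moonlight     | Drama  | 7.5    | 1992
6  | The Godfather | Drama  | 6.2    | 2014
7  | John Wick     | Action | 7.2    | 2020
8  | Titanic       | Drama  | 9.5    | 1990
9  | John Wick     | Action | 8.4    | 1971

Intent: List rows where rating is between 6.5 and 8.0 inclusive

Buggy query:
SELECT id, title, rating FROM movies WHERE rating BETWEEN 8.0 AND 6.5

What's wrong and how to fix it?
Bug: BETWEEN expects the lower bound first; with 8.0 AND 6.5 the range is empty

Fix: Write BETWEEN 6.5 AND 8.0

Corrected query:
SELECT id, title, rating FROM movies WHERE rating BETWEEN 6.5 AND 8.0

Result:
id | title     | rating
---+-----------+-------
1  | Speed     | 7.2   
3  | Parasite  | 6.9   
5  | Moonlight | 7.5   
7  | John Wick | 7.2   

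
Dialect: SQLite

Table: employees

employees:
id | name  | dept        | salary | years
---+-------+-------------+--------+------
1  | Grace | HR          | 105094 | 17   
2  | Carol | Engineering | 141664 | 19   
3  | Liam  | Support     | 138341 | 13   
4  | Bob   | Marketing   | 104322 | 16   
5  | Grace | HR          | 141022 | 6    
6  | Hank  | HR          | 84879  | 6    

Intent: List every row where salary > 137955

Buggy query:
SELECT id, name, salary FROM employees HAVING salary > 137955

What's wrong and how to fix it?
Bug: HAVING filters the output of aggregation, but this query has no GROUP BY and no aggregate functions, so SQLite rejects it (HAVING clause on a non-aggregate query); the condition here is per row

Fix: Use WHERE for row-level filtering

Corrected query:
SELECT id, name, salary FROM employees WHERE salary > 137955

Result:
id | name  | salary
---+-------+-------
2  | Carol | 141664
3  | Liam  | 138341
5  | Grace | 141022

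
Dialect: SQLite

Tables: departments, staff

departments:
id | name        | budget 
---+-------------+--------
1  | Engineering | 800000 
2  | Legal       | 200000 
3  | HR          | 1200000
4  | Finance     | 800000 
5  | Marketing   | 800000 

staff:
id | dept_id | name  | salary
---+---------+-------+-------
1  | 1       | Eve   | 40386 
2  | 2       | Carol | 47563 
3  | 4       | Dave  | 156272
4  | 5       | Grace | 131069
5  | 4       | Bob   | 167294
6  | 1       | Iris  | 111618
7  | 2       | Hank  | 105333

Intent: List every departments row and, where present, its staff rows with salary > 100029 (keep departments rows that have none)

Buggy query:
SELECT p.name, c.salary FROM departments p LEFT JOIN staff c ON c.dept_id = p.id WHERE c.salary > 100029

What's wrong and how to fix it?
Bug: A WHERE condition on the right-hand table after LEFT JOIN drops unmatched parents

Fix: Move the right-table condition into the ON clause so unmatched parents are kept

Corrected query:
SELECT p.name, c.salary FROM departments p LEFT JOIN staff c ON c.dept_id = p.id AND c.salary > 100029

Result:
name        | salary
------------+-------
Engineering | 111618
Legal       | 105333
HR          | NULL  
Finance     | 156272
Finance     | 167294
Marketing   | 131069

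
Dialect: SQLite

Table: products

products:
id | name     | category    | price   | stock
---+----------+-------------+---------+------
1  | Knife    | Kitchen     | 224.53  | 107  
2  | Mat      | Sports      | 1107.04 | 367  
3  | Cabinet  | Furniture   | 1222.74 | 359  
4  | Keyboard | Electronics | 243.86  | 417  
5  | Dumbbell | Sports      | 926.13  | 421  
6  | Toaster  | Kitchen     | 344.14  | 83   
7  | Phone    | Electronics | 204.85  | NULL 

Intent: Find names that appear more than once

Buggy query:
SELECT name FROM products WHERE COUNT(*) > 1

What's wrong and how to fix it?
Bug: COUNT(*) is an aggregate and cannot be used in WHERE

Fix: GROUP BY name, then filter groups with HAVING COUNT(*) > 1

Corrected query:
SELECT name FROM products GROUP BY name HAVING COUNT(*) > 1

Result:
(no rows)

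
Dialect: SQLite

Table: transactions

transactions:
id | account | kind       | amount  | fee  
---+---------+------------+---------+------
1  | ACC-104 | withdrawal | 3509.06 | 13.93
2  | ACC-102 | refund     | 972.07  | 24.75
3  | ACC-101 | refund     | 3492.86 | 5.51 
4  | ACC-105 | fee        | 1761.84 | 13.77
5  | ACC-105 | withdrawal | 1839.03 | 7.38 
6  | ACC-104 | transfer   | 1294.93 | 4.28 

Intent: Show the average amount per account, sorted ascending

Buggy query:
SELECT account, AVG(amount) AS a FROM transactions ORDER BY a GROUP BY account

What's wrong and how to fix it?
Bug: GROUP BY must precede ORDER BY

Fix: Move ORDER BY to the end, after GROUP BY

Corrected query:
SELECT account, AVG(amount) AS a FROM transactions GROUP BY account ORDER BY a

Result:
account | a       
--------+---------
ACC-102 | 972.07  
ACC-105 | 1800.435
ACC-104 | 2401.995
ACC-101 | 3492.86 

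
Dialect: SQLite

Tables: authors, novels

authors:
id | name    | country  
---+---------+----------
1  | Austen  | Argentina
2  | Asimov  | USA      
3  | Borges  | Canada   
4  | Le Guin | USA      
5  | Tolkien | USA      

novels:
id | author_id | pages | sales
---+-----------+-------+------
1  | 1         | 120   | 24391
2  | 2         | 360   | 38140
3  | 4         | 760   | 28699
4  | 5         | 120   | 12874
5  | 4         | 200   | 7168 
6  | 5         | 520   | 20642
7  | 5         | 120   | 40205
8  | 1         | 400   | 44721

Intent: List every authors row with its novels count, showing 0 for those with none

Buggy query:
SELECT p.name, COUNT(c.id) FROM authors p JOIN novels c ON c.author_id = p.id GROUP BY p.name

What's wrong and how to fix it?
Bug: An inner join excludes parents with zero children

Fix: Switch to LEFT JOIN to retain unmatched parent rows

Corrected query:
SELECT p.name, COUNT(c.id) FROM authors p LEFT JOIN novels c ON c.author_id = p.id GROUP BY p.name

Result:
name    | COUNT(c.id)
--------+------------
Asimov  | 1          
Austen  | 2          
Borges  | 0          
Le Guin | 2          
Tolkien | 3          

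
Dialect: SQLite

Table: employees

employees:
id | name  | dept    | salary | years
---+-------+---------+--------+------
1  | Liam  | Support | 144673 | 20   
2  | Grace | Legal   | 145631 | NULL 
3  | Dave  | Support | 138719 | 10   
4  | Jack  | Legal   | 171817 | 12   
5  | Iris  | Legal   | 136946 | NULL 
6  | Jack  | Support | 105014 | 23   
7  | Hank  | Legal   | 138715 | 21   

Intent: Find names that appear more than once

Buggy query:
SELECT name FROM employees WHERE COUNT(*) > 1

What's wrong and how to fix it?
Bug: COUNT(*) is an aggregate and cannot be used in WHERE

Fix: Group first, then use HAVING for the count condition

Corrected query:
SELECT name FROM employees GROUP BY name HAVING COUNT(*) > 1

Result:
name
----
Jack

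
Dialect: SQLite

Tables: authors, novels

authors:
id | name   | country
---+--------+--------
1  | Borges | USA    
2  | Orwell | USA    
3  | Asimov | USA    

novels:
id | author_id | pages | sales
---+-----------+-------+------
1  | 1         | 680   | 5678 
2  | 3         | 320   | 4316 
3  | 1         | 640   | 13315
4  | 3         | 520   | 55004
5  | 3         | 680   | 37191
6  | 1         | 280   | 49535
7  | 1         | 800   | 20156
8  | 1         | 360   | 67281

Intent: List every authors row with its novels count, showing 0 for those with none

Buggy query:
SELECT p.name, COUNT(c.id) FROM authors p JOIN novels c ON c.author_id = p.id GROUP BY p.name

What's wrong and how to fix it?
Bug: INNER JOIN drops authors rows that have no matching novels rows

Fix: Switch to LEFT JOIN to retain unmatched parent rows

Corrected query:
SELECT p.name, COUNT(c.id) FROM authors p LEFT JOIN novels c ON c.author_id = p.id GROUP BY p.name

Result:
name   | COUNT(c.id)
-------+------------
Asimov | 3          
Borges | 5          
Orwell | 0          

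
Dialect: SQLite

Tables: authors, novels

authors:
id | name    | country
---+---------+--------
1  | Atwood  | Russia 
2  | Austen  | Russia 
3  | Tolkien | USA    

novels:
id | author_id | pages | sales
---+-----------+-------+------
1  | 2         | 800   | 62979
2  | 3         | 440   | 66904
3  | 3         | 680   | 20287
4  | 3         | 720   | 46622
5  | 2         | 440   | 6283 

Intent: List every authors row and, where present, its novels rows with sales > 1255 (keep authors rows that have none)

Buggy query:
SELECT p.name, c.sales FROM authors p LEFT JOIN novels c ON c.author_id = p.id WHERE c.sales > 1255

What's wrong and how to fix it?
Bug: Filtering c.sales in WHERE discards the NULL rows produced by LEFT JOIN, turning it into an inner join

Fix: Put 'c.sales > 1255' in the JOIN's ON clause instead of WHERE

Corrected query:
SELECT p.name, c.sales FROM authors p LEFT JOIN novels c ON c.author_id = p.id AND c.sales > 1255

Result:
name    | sales
--------+------
Atwood  | NULL 
Austen  | 6283 
Austen  | 62979
Tolkien | 20287
Tolkien | 46622
Tolkien | 66904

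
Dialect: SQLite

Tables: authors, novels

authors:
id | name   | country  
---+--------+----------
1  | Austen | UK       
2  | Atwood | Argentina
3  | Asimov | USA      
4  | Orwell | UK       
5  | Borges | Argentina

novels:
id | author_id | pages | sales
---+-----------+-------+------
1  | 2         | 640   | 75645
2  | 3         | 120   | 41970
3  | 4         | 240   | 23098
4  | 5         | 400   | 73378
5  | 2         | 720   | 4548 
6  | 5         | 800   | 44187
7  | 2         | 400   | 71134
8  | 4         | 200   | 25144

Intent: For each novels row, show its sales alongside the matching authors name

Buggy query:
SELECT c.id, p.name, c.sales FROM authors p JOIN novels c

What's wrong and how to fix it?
Bug: JOIN with no ON clause produces a cartesian product; every novels row pairs with every authors row

Fix: Specify the join condition linking the foreign key to the parent id

Corrected query:
SELECT c.id, p.name, c.sales FROM authors p JOIN novels c ON c.author_id = p.id

Result:
id | name   | sales
---+--------+------
1  | Atwood | 75645
2  | Asimov | 41970
3  | Orwell | 23098
4  | Borges | 73378
5  | Atwood | 4548 
6  | Borges | 44187
7  | Atwood | 71134
8  | Orwell | 25144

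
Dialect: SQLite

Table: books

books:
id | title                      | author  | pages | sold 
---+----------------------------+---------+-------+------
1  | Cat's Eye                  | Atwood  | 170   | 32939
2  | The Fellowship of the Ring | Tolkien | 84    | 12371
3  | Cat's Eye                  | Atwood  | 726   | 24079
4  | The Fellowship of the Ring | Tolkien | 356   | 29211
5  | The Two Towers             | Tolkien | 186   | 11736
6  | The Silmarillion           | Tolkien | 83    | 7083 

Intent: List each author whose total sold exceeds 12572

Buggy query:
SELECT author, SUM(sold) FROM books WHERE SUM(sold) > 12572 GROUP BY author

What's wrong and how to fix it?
Bug: WHERE runs before GROUP BY, so aggregates aren't available there

Fix: Use HAVING (which filters groups after aggregation) instead of WHERE

Corrected query:
SELECT author, SUM(sold) FROM books GROUP BY author HAVING SUM(sold) > 12572

Result:
author  | SUM(sold)
--------+----------
Atwood  | 57018    
Tolkien | 60401    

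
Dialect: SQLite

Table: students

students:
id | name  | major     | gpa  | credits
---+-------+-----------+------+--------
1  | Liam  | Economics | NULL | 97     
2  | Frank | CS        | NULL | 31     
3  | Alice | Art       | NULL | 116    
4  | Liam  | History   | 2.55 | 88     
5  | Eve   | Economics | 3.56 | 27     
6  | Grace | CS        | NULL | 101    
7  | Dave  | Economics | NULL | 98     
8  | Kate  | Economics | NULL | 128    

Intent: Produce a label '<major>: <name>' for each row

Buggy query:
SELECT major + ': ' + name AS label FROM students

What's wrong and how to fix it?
Bug: '+' is numeric addition; on text columns SQLite converts them to 0 instead of concatenating

Fix: Use the || operator for string concatenation

Corrected query:
SELECT major || ': ' || name AS label FROM students

Result:
label          
---------------
Economics: Liam
CS: Frank      
Art: Alice     
History: Liam  
Economics: Eve 
CS: Grace      
Economics: Dave
Economics: Kate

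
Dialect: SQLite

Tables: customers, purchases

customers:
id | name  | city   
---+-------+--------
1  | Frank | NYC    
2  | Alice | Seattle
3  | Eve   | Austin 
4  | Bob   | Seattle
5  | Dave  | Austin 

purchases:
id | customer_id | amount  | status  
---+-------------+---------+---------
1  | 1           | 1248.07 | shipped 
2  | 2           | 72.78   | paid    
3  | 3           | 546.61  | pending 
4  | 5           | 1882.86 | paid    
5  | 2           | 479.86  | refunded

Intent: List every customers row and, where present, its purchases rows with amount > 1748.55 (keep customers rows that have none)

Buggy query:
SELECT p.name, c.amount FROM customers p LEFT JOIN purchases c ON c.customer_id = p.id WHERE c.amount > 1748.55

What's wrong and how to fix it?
Bug: Filtering c.amount in WHERE discards the NULL rows produced by LEFT JOIN, turning it into an inner join

Fix: Put 'c.amount > 1748.55' in the JOIN's ON clause instead of WHERE

Corrected query:
SELECT p.name, c.amount FROM customers p LEFT JOIN purchases c ON c.customer_id = p.id AND c.amount > 1748.55

Result:
name  | amount 
------+--------
Frank | NULL   
Alice | NULL   
Eve   | NULL   
Bob   | NULL   
Dave  | 1882.86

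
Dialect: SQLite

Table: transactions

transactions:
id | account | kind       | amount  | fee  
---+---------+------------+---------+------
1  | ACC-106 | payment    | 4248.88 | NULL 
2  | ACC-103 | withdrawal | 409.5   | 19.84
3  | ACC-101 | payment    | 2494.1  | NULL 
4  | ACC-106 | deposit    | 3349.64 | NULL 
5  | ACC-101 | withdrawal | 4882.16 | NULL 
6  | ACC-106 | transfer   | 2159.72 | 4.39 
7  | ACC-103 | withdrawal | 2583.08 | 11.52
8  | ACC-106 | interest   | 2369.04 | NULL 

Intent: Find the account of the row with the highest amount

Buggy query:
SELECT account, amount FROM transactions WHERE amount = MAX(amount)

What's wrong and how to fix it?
Bug: MAX(amount) is an aggregate and cannot be used directly in WHERE

Fix: Wrap MAX in a scalar subquery so WHERE compares against a single value

Corrected query:
SELECT account, amount FROM transactions WHERE amount = (SELECT MAX(amount) FROM transactions)

Result:
account | amount 
--------+--------
ACC-101 | 4882.16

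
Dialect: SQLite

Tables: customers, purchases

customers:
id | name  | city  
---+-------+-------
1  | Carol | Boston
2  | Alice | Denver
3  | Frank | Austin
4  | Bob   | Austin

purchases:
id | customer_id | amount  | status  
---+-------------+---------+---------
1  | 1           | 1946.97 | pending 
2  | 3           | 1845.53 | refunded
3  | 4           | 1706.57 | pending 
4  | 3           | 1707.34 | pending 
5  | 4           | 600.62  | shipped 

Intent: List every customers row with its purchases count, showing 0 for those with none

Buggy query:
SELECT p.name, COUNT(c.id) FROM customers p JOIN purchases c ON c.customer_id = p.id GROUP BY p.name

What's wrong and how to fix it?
Bug: INNER JOIN drops customers rows that have no matching purchases rows

Fix: Switch to LEFT JOIN to retain unmatched parent rows

Corrected query:
SELECT p.name, COUNT(c.id) FROM customers p LEFT JOIN purchases c ON c.customer_id = p.id GROUP BY p.name

Result:
name  | COUNT(c.id)
------+------------
Alice | 0          
Bob   | 2          
Carol | 1          
Frank | 2          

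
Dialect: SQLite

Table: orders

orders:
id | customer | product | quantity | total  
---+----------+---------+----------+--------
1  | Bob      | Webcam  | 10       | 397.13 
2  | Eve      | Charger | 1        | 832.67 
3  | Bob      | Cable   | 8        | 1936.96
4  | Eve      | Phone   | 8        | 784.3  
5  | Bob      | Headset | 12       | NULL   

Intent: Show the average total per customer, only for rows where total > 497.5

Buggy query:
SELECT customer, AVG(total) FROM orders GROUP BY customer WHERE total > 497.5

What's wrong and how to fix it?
Bug: Row-level WHERE must come before GROUP BY in the clause order

Fix: Move the WHERE clause before GROUP BY

Corrected query:
SELECT customer, AVG(total) FROM orders WHERE total > 497.5 GROUP BY customer

Result:
customer | AVG(total)
---------+-----------
Bob      | 1936.96   
Eve      | 808.485   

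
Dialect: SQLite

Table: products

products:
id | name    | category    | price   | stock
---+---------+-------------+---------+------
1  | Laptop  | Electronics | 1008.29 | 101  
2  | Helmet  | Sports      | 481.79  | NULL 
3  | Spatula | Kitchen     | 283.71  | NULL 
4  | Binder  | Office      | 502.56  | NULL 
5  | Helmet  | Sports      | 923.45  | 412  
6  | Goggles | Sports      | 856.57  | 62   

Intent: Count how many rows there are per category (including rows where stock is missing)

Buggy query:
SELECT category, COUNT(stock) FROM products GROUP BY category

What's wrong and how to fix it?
Bug: COUNT(column) counts non-NULL values only; rows with NULL stock aren't counted

Fix: Replace COUNT(stock) with COUNT(*)

Corrected query:
SELECT category, COUNT(*) FROM products GROUP BY category

Result:
category    | COUNT(*)
------------+---------
Electronics | 1       
Kitchen     | 1       
Office      | 1       
Sports      | 3       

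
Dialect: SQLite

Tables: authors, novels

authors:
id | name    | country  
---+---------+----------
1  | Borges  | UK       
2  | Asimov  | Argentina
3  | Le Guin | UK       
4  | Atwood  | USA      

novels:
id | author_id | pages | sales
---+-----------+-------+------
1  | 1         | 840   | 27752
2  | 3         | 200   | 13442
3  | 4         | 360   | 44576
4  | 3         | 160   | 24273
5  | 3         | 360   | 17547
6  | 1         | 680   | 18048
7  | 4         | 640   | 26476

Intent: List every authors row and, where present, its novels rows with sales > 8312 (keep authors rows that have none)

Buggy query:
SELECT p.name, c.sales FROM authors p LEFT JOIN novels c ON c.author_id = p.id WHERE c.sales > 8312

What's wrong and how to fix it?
Bug: A WHERE condition on the right-hand table after LEFT JOIN drops unmatched parents

Fix: Put 'c.sales > 8312' in the JOIN's ON clause instead of WHERE

Corrected query:
SELECT p.name, c.sales FROM authors p LEFT JOIN novels c ON c.author_id = p.id AND c.sales > 8312

Result:
name    | sales
--------+------
Borges  | 18048
Borges  | 27752
Asimov  | NULL 
Le Guin | 13442
Le Guin | 17547
Le Guin | 24273
Atwood  | 26476
Atwood  | 44576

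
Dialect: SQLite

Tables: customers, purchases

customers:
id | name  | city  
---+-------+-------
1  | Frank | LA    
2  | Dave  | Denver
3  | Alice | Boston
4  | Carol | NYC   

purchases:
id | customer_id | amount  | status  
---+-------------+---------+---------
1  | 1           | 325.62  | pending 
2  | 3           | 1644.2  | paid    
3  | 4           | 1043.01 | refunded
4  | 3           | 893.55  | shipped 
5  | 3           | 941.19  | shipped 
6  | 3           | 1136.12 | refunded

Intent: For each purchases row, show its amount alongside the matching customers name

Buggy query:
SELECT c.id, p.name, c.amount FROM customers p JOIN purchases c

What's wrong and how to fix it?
Bug: JOIN with no ON clause produces a cartesian product; every purchases row pairs with every customers row

Fix: Add ON c.customer_id = p.id to the JOIN

Corrected query:
SELECT c.id, p.name, c.amount FROM customers p JOIN purchases c ON c.customer_id = p.id

Result:
id | name  | amount 
---+-------+--------
1  | Frank | 325.62 
2  | Alice | 1644.2 
3  | Carol | 1043.01
4  | Alice | 893.55 
5  | Alice | 941.19 
6  | Alice | 1136.12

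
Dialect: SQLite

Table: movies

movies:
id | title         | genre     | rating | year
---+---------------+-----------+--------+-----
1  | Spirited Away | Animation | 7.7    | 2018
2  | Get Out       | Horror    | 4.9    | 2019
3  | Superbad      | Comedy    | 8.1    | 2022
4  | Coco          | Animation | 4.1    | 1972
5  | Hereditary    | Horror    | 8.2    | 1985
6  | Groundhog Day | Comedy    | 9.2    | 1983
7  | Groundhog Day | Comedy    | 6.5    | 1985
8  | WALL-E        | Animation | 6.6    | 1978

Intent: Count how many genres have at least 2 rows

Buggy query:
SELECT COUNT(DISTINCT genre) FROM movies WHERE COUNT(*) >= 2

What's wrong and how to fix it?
Bug: WHERE filters individual rows, not groups, so a group-level COUNT is invalid there

Fix: Use a subquery that GROUPs and filters with HAVING, then count its rows

Corrected query:
SELECT COUNT(*) FROM (SELECT genre FROM movies GROUP BY genre HAVING COUNT(*) >= 2)

Result:
COUNT(*)
--------
3       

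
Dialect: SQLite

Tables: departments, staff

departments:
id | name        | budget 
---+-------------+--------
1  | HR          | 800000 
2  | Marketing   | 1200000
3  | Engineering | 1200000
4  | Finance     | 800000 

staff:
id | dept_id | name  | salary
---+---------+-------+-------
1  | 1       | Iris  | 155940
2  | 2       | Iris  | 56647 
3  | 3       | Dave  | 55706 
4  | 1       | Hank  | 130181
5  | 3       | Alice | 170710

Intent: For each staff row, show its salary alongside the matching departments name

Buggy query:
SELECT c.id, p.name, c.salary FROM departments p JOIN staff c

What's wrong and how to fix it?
Bug: JOIN with no ON clause produces a cartesian product; every staff row pairs with every departments row

Fix: Specify the join condition linking the foreign key to the parent id

Corrected query:
SELECT c.id, p.name, c.salary FROM departments p JOIN staff c ON c.dept_id = p.id

Result:
id | name        | salary
---+-------------+-------
1  | HR          | 155940
2  | Marketing   | 56647 
3  | Engineering | 55706 
4  | HR          | 130181
5  | Engineering | 170710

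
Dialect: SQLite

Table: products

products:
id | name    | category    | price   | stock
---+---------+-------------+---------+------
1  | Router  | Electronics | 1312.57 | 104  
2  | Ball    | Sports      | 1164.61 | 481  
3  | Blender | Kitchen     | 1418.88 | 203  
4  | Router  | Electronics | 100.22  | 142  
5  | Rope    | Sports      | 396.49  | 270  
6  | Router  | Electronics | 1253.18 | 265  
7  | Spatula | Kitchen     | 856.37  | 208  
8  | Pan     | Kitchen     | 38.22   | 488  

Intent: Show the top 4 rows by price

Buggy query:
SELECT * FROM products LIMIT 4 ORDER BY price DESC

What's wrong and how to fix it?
Bug: LIMIT must come after ORDER BY

Fix: Swap the clauses: ORDER BY first, then LIMIT

Corrected query:
SELECT * FROM products ORDER BY price DESC LIMIT 4

Result:
id | name    | category    | price   | stock
---+---------+-------------+---------+------
3  | Blender | Kitchen     | 1418.88 | 203  
1  | Router  | Electronics | 1312.57 | 104  
6  | Router  | Electronics | 1253.18 | 265  
2  | Ball    | Sports      | 1164.61 | 481  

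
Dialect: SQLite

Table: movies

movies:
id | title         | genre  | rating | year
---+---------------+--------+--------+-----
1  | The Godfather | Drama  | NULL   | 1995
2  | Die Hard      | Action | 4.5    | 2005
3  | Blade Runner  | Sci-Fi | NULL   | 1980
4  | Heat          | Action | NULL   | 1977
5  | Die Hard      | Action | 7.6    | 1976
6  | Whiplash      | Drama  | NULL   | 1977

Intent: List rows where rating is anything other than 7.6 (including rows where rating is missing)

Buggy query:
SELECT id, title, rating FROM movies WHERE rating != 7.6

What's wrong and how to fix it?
Bug: 'rating != 7.6' is unknown when rating is NULL, so NULL rows are silently excluded

Fix: Add an explicit OR rating IS NULL to include the missing-value rows

Corrected query:
SELECT id, title, rating FROM movies WHERE rating != 7.6 OR rating IS NULL

Result:
id | title         | rating
---+---------------+-------
1  | The Godfather | NULL  
2  | Die Hard      | 4.5   
3  | Blade Runner  | NULL  
4  | Heat          | NULL  
6  | Whiplash      | NULL  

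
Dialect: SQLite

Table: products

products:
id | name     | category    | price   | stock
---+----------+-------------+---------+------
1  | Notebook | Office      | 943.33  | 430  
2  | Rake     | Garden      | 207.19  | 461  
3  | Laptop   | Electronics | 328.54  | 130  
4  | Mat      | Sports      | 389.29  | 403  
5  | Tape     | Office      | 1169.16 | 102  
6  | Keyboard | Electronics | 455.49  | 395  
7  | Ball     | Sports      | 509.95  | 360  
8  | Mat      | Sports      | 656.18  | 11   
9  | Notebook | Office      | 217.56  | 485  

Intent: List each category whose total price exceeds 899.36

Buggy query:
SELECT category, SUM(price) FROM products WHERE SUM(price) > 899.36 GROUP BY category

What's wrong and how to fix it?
Bug: WHERE runs before GROUP BY, so aggregates aren't available there

Fix: Use HAVING (which filters groups after aggregation) instead of WHERE

Corrected query:
SELECT category, SUM(price) FROM products GROUP BY category HAVING SUM(price) > 899.36

Result:
category | SUM(price)
---------+-----------
Office   | 2330.05   
Sports   | 1555.42   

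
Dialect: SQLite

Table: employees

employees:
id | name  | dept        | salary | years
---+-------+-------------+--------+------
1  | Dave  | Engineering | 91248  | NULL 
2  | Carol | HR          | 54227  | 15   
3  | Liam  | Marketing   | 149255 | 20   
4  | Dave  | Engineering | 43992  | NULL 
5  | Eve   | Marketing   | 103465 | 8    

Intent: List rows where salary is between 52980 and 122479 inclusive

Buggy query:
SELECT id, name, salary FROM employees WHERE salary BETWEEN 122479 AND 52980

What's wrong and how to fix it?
Bug: The bounds are reversed; BETWEEN a AND b requires a <= b to match anything

Fix: Swap the bounds so the smaller value comes first

Corrected query:
SELECT id, name, salary FROM employees WHERE salary BETWEEN 52980 AND 122479

Result:
id | name  | salary
---+-------+-------
1  | Dave  | 91248 
2  | Carol | 54227 
5  | Eve   | 103465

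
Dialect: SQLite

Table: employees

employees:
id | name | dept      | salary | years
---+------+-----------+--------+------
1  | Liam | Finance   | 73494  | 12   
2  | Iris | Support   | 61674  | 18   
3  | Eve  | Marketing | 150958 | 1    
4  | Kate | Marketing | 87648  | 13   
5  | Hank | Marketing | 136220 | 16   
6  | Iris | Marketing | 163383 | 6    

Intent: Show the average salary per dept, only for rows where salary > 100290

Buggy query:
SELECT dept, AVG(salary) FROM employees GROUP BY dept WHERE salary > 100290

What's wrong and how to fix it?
Bug: Row-level WHERE must come before GROUP BY in the clause order

Fix: Place WHERE between FROM and GROUP BY

Corrected query:
SELECT dept, AVG(salary) FROM employees WHERE salary > 100290 GROUP BY dept

Result:
dept      | AVG(salary)
----------+------------
Marketing | 150187     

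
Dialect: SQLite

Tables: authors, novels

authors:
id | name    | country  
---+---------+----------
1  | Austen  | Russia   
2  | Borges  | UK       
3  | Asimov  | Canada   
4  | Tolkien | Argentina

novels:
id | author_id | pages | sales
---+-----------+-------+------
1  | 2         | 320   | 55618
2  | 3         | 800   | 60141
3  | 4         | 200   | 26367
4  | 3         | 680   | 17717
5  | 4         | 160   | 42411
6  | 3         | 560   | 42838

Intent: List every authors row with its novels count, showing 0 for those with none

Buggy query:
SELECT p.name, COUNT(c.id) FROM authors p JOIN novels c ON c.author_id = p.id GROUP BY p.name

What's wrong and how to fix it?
Bug: An inner join excludes parents with zero children

Fix: Use LEFT JOIN so parents without children still appear (COUNT(c.id) gives 0)

Corrected query:
SELECT p.name, COUNT(c.id) FROM authors p LEFT JOIN novels c ON c.author_id = p.id GROUP BY p.name

Result:
name    | COUNT(c.id)
--------+------------
Asimov  | 3          
Austen  | 0          
Borges  | 1          
Tolkien | 2          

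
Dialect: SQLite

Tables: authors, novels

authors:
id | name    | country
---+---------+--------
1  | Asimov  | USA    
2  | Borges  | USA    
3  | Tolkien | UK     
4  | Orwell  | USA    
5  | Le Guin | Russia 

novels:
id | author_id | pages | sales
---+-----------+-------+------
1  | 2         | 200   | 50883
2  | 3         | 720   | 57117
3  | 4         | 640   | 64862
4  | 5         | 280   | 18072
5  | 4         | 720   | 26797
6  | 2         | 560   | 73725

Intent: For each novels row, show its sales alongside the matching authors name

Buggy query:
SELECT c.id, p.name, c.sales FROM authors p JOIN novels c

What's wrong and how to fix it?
Bug: Missing join condition: each novels row is matched to all authors rows instead of just its own

Fix: Add ON c.author_id = p.id to the JOIN

Corrected query:
SELECT c.id, p.name, c.sales FROM authors p JOIN novels c ON c.author_id = p.id

Result:
id | name    | sales
---+---------+------
1  | Borges  | 50883
2  | Tolkien | 57117
3  | Orwell  | 64862
4  | Le Guin | 18072
5  | Orwell  | 26797
6  | Borges  | 73725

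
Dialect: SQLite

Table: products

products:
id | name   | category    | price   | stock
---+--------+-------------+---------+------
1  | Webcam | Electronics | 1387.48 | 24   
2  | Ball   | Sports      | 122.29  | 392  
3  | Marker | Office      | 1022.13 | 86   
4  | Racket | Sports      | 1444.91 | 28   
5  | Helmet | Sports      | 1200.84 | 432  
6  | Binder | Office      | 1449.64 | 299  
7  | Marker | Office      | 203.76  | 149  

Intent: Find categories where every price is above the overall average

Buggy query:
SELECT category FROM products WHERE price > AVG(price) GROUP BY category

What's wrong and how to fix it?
Bug: AVG() is an aggregate; it can't sit directly in WHERE

Fix: Compute the overall average in a scalar subquery and compare each group's MIN against it in HAVING

Corrected query:
SELECT category FROM products GROUP BY category HAVING MIN(price) > (SELECT AVG(price) FROM products)

Result:
category   
-----------
Electronics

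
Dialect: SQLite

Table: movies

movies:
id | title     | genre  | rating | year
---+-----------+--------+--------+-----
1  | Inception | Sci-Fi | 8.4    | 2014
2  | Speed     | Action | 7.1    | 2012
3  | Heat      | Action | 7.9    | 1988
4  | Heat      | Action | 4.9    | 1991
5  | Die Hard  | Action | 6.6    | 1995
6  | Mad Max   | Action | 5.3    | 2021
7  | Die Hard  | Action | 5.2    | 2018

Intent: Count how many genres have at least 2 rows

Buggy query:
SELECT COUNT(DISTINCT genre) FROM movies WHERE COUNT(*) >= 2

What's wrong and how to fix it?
Bug: WHERE filters individual rows, not groups, so a group-level COUNT is invalid there

Fix: Group first with HAVING COUNT(*) >= 2, then COUNT the resulting groups

Corrected query:
SELECT COUNT(*) FROM (SELECT genre FROM movies GROUP BY genre HAVING COUNT(*) >= 2)

Result:
COUNT(*)
--------
1       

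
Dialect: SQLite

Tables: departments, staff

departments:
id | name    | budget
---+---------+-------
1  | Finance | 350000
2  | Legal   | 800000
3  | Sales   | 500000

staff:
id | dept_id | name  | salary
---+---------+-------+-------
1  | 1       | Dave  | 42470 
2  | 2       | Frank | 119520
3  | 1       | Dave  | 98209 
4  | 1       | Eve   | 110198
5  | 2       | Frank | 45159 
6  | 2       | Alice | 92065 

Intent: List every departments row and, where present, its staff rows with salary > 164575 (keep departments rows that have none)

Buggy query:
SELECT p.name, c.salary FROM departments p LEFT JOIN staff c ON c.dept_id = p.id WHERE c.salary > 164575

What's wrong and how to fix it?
Bug: Filtering c.salary in WHERE discards the NULL rows produced by LEFT JOIN, turning it into an inner join

Fix: Put 'c.salary > 164575' in the JOIN's ON clause instead of WHERE

Corrected query:
SELECT p.name, c.salary FROM departments p LEFT JOIN staff c ON c.dept_id = p.id AND c.salary > 164575

Result:
name    | salary
--------+-------
Finance | NULL  
Legal   | NULL  
Sales   | NULL  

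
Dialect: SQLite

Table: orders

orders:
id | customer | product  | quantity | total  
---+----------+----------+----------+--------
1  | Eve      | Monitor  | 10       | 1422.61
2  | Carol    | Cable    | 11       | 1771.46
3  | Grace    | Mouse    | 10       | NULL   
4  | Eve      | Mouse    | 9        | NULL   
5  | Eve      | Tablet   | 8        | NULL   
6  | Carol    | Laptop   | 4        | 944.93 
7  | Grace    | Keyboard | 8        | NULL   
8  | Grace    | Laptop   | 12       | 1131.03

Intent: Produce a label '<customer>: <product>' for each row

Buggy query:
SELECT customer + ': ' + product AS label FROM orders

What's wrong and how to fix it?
Bug: '+' is numeric addition; on text columns SQLite converts them to 0 instead of concatenating

Fix: Use the || operator for string concatenation

Corrected query:
SELECT customer || ': ' || product AS label FROM orders

Result:
label          
---------------
Eve: Monitor   
Carol: Cable   
Grace: Mouse   
Eve: Mouse     
Eve: Tablet    
Carol: Laptop  
Grace: Keyboard
Grace: Laptop  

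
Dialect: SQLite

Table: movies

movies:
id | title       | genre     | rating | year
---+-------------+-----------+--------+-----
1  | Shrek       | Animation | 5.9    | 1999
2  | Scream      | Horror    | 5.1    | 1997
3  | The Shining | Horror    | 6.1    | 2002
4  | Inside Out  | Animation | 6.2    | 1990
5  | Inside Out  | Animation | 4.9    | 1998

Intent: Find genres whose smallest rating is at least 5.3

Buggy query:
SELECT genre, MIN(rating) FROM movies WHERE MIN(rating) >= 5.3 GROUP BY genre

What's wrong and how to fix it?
Bug: Aggregates like MIN are computed per group after WHERE runs

Fix: Use HAVING for the per-group MIN condition

Corrected query:
SELECT genre, MIN(rating) FROM movies GROUP BY genre HAVING MIN(rating) >= 5.3

Result:
(no rows)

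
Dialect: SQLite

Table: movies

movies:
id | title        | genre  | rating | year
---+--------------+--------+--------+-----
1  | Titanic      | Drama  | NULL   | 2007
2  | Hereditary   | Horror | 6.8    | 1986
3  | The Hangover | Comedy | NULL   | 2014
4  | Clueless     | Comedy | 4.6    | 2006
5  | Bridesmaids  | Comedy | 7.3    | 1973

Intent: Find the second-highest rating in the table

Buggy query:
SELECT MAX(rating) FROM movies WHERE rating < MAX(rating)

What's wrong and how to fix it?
Bug: MAX(rating) on the right of the comparison is an aggregate-in-WHERE error

Fix: Compute the overall MAX in a subquery, then take MAX of rows below it

Corrected query:
SELECT MAX(rating) FROM movies WHERE rating < (SELECT MAX(rating) FROM movies)

Result:
MAX(rating)
-----------
6.8        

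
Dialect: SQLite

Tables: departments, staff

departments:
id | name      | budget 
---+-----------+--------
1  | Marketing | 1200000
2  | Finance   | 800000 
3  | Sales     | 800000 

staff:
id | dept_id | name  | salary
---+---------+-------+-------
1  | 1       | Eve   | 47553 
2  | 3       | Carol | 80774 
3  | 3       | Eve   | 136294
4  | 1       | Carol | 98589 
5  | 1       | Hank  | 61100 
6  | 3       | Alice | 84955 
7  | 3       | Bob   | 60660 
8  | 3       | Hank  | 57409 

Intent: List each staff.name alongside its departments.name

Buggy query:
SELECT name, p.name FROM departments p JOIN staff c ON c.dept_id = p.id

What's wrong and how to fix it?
Bug: Both tables have a 'name' column; the unqualified reference is ambiguous

Fix: Prefix ambiguous columns with the table alias

Corrected query:
SELECT c.name, p.name FROM departments p JOIN staff c ON c.dept_id = p.id

Result:
name  | name     
------+----------
Eve   | Marketing
Carol | Sales    
Eve   | Sales    
Carol | Marketing
Hank  | Marketing
Alice | Sales    
Bob   | Sales    
Hank  | Sales    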